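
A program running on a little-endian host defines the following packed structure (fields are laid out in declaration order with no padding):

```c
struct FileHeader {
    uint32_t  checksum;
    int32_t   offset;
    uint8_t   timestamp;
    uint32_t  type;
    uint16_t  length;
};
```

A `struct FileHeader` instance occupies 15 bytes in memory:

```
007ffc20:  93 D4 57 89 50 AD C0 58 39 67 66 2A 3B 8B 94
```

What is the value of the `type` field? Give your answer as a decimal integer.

992634471

`type` follows `checksum` (4 B), `offset` (4 B), `timestamp` (1 B), so it starts at offset 4 + 4 + 1 = 9 and occupies 4 bytes.
Bytes at offsets 9..12: 67 66 2A 3B.
In little-endian order the low byte comes first in memory.
Reassemble most-significant byte first: 3B 2A 66 67 → 0x3B2A6667.
0x3B2A6667 = 992634471.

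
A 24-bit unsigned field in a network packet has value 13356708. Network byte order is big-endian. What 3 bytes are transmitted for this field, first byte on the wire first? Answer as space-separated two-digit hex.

CB CE A4

13356708 in hexadecimal, padded to 24 bits, is 0xCBCEA4.
Split into bytes (most-significant first): CB CE A4.
In big-endian order the high byte comes first in memory.
So the memory order matches the most-significant-first order: CB CE A4.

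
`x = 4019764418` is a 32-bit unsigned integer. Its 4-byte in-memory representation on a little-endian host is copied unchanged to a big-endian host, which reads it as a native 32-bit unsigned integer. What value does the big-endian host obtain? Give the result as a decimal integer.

3267139823

4019764418 in 32-bit hexadecimal is 0xEF98BCC2.
Stored little-endian, the bytes at ascending addresses are C2 BC 98 EF.
Read back as big-endian, the last byte is least significant, giving 0xC2BC98EF.
0xC2BC98EF = 3267139823.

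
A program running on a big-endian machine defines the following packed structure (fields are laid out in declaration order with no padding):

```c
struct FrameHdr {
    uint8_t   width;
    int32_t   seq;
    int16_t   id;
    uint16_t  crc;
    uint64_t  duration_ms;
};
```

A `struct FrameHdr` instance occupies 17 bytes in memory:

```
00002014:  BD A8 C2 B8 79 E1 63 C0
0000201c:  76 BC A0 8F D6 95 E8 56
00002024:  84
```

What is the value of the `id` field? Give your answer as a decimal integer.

`id` follows `width` (1 B), `seq` (4 B), so it starts at offset 1 + 4 = 5 and occupies 2 bytes.
Bytes at offsets 5..6: E1 63.
Big-endian stores the most-significant byte at the lowest address.
The bytes are already most-significant first: 0xE163.
Top bit is set, so as a signed 16-bit value this is 0xE163 − 2^16 = -7837.

-7837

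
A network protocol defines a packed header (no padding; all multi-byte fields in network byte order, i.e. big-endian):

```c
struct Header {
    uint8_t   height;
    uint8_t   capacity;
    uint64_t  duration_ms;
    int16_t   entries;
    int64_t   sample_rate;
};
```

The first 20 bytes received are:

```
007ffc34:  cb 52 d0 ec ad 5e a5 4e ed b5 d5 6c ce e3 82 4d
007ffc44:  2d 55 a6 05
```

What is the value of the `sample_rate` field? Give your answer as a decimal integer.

-3538841614198397435

`sample_rate` follows `height` (1 B), `capacity` (1 B), `duration_ms` (8 B), `entries` (2 B), so it starts at offset 1 + 1 + 8 + 2 = 12 and occupies 8 bytes.
Bytes at offsets 12..19: CE E3 82 4D 2D 55 A6 05.
Big-endian stores the most-significant byte at the lowest address.
The bytes are already most-significant first: 0xCEE3824D2D55A605.
Top bit is set, so as a signed 64-bit value this is 0xCEE3824D2D55A605 − 2^64 = -3538841614198397435.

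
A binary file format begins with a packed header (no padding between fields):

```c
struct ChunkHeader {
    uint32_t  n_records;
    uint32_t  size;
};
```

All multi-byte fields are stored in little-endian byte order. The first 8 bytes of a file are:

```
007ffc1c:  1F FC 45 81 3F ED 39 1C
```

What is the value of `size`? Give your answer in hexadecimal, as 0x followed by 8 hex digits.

`size` follows `n_records` (4 bytes), so it starts at byte offset 4 and occupies 4 bytes.
Bytes at offsets 4..7: 3F ED 39 1C.
Little-endian stores the least-significant byte at the lowest address.
Reassemble most-significant byte first: 1C 39 ED 3F → 0x1C39ED3F.

0x1C39ED3F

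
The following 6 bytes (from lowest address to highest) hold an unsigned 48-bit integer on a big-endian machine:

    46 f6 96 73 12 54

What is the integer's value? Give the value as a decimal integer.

78024900022868

Big-endian stores the most-significant byte at the lowest address.
The bytes are already most-significant first: 0x46F696731254.
0x46F696731254 = 78024900022868.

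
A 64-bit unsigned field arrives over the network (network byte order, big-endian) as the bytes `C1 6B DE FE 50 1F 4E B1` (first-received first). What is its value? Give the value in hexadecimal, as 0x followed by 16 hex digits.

0xC16BDEFE501F4EB1

In big-endian order the high byte comes first in memory.
The bytes are already most-significant first: 0xC16BDEFE501F4EB1.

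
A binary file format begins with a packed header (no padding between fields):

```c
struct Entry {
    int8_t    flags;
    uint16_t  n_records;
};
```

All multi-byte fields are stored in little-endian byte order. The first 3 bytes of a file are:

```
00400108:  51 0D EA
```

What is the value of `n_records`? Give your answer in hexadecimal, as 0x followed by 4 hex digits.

`n_records` follows `flags` (1 byte), so it starts at byte offset 1 and occupies 2 bytes.
Bytes at offsets 1..2: 0D EA.
Little-endian: lowest address holds the least-significant byte.
Reassemble most-significant byte first: EA 0D → 0xEA0D.

0xEA0D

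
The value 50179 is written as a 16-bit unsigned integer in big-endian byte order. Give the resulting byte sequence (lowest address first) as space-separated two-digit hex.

50179 in hexadecimal, padded to 16 bits, is 0xC403.
Split into bytes (most-significant first): C4 03.
In big-endian order the high byte comes first in memory.
So the memory order matches the most-significant-first order: C4 03.

C4 03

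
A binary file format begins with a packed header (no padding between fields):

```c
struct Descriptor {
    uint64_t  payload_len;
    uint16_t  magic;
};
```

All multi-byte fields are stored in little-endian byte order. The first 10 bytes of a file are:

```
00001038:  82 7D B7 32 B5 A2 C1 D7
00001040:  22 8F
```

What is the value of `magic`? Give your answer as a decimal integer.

36642

`magic` follows `payload_len` (8 bytes), so it starts at byte offset 8 and occupies 2 bytes.
Bytes at offsets 8..9: 22 8F.
In little-endian order the low byte comes first in memory.
Reassemble most-significant byte first: 8F 22 → 0x8F22.
0x8F22 = 36642.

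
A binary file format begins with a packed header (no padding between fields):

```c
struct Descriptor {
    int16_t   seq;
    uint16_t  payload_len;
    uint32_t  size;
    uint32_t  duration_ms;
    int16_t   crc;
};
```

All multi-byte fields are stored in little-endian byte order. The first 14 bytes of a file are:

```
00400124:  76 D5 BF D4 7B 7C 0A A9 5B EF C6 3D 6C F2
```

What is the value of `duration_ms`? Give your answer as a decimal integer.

1036447579

`duration_ms` follows `seq` (2 B), `payload_len` (2 B), `size` (4 B), so it starts at offset 2 + 2 + 4 = 8 and occupies 4 bytes.
Bytes at offsets 8..11: 5B EF C6 3D.
Little-endian stores the least-significant byte at the lowest address.
Reassemble most-significant byte first: 3D C6 EF 5B → 0x3DC6EF5B.
0x3DC6EF5B = 1036447579.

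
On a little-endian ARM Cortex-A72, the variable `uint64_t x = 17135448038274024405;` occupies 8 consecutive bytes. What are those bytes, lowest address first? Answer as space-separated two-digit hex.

17135448038274024405 in hexadecimal, padded to 64 bits, is 0xEDCD57340C7CC3D5.
Split into bytes (most-significant first): ED CD 57 34 0C 7C C3 D5.
Little-endian stores the least-significant byte at the lowest address.
So at ascending addresses the bytes are D5 C3 7C 0C 34 57 CD ED.

D5 C3 7C 0C 34 57 CD ED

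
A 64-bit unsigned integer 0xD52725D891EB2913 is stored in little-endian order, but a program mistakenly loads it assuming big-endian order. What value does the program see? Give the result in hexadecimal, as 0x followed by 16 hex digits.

0x1329EB91D82527D5

Stored little-endian, the bytes at ascending addresses are 13 29 EB 91 D8 25 27 D5.
Read back as big-endian, the last byte is least significant, giving 0x1329EB91D82527D5.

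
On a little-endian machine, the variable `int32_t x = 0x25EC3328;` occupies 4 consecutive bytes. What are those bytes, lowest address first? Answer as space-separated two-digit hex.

Split into bytes (most-significant first): 25 EC 33 28.
Little-endian stores the least-significant byte at the lowest address.
So at ascending addresses the bytes are 28 33 EC 25.

28 33 EC 25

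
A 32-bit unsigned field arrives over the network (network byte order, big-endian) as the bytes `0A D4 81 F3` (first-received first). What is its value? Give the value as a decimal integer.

181699059

Big-endian: lowest address holds the most-significant byte.
The bytes are already most-significant first: 0x0AD481F3.
0x0AD481F3 = 181699059.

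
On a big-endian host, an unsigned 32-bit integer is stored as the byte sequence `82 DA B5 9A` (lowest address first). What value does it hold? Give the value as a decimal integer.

Big-endian stores the most-significant byte at the lowest address.
The bytes are already most-significant first: 0x82DAB59A.
0x82DAB59A = 2195371418.

2195371418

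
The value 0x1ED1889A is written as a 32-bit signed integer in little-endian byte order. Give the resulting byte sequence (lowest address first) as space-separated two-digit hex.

Split into bytes (most-significant first): 1E D1 88 9A.
Little-endian stores the least-significant byte at the lowest address.
So at ascending addresses the bytes are 9A 88 D1 1E.

9A 88 D1 1E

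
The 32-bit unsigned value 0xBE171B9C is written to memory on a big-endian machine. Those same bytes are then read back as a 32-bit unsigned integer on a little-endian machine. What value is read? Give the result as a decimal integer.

Stored big-endian, the bytes at ascending addresses are BE 17 1B 9C.
Read back as little-endian, the first byte is least significant, giving 0x9C1B17BE.
0x9C1B17BE = 2619021246.

2619021246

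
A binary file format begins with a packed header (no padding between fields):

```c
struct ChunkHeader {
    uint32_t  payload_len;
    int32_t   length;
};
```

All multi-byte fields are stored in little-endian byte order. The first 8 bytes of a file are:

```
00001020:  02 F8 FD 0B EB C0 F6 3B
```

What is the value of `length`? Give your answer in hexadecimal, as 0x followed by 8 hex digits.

0x3BF6C0EB

`length` follows `payload_len` (4 bytes), so it starts at byte offset 4 and occupies 4 bytes.
Bytes at offsets 4..7: EB C0 F6 3B.
Little-endian stores the least-significant byte at the lowest address.
Reassemble most-significant byte first: 3B F6 C0 EB → 0x3BF6C0EB.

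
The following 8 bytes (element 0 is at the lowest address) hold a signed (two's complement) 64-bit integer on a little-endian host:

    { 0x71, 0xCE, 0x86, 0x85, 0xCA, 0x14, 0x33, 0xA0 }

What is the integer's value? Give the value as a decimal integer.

In little-endian order the low byte comes first in memory.
Reassemble most-significant byte first: A0 33 14 CA 85 86 CE 71 → 0xA03314CA8586CE71.
Top bit is set, so as a signed 64-bit value this is 0xA03314CA8586CE71 − 2^64 = -6903150943772684687.

-6903150943772684687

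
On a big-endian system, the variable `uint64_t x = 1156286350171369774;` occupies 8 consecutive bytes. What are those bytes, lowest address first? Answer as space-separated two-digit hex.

10 0B F4 4F 28 98 F1 2E

1156286350171369774 in hexadecimal, padded to 64 bits, is 0x100BF44F2898F12E.
Split into bytes (most-significant first): 10 0B F4 4F 28 98 F1 2E.
In big-endian order the high byte comes first in memory.
So the memory order matches the most-significant-first order: 10 0B F4 4F 28 98 F1 2E.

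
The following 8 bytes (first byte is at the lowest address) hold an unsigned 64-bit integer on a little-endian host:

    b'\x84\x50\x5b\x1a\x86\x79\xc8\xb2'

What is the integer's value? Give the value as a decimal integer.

12882680350968074372

Little-endian stores the least-significant byte at the lowest address.
Reassemble most-significant byte first: B2 C8 79 86 1A 5B 50 84 → 0xB2C879861A5B5084.
0xB2C879861A5B5084 = 12882680350968074372.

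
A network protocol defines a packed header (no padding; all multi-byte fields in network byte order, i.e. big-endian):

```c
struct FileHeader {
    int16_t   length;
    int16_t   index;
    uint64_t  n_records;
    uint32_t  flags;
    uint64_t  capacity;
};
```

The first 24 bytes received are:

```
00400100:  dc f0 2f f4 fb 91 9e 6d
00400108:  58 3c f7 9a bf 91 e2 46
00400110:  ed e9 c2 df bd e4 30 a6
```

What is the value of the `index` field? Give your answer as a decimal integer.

`index` follows `length` (2 bytes), so it starts at byte offset 2 and occupies 2 bytes.
Bytes at offsets 2..3: 2F F4.
Big-endian stores the most-significant byte at the lowest address.
The bytes are already most-significant first: 0x2FF4.
0x2FF4 = 12276.

12276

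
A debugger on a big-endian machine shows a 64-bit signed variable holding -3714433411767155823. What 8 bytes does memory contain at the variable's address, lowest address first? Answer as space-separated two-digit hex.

Two's complement of -3714433411767155823 in 64 bits: 3714433411767155823 = 0x338C518212393C6F; invert → 0xCC73AE7DEDC6C390; add 1 → 0xCC73AE7DEDC6C391.
Split into bytes (most-significant first): CC 73 AE 7D ED C6 C3 91.
In big-endian order the high byte comes first in memory.
So the memory order matches the most-significant-first order: CC 73 AE 7D ED C6 C3 91.

CC 73 AE 7D ED C6 C3 91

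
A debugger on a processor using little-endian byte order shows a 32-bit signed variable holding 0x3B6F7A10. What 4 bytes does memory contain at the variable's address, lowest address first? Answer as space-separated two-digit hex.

10 7A 6F 3B

Split into bytes (most-significant first): 3B 6F 7A 10.
In little-endian order the low byte comes first in memory.
So at ascending addresses the bytes are 10 7A 6F 3B.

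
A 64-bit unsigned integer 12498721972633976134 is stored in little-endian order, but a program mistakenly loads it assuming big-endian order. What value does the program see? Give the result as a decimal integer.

12498721972633976134 in 64-bit hexadecimal is 0xAD746169BD37BD46.
Stored little-endian, the bytes at ascending addresses are 46 BD 37 BD 69 61 74 AD.
Read back as big-endian, the last byte is least significant, giving 0x46BD37BD696174AD.
0x46BD37BD696174AD = 5097291639909610669.

5097291639909610669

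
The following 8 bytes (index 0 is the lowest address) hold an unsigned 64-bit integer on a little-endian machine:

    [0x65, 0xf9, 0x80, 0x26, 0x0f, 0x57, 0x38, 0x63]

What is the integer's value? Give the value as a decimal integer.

7149560131032775013

In little-endian order the low byte comes first in memory.
Reassemble most-significant byte first: 63 38 57 0F 26 80 F9 65 → 0x6338570F2680F965.
0x6338570F2680F965 = 7149560131032775013.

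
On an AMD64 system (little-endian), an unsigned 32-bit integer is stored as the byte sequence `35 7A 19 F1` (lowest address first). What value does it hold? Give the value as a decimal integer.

In little-endian order the low byte comes first in memory.
Reassemble most-significant byte first: F1 19 7A 35 → 0xF1197A35.
0xF1197A35 = 4044978741.

4044978741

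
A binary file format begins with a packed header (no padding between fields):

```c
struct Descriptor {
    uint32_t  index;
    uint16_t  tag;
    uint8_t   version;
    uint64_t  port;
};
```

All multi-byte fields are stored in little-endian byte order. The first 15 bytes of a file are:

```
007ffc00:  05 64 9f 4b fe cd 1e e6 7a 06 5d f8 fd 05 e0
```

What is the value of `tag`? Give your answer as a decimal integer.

`tag` follows `index` (4 bytes), so it starts at byte offset 4 and occupies 2 bytes.
Bytes at offsets 4..5: FE CD.
Little-endian: lowest address holds the least-significant byte.
Reassemble most-significant byte first: CD FE → 0xCDFE.
0xCDFE = 52734.

52734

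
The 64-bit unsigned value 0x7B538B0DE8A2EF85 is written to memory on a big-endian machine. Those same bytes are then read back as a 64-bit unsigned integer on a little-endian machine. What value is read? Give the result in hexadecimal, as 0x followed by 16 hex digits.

0x85EFA2E80D8B537B

Stored big-endian, the bytes at ascending addresses are 7B 53 8B 0D E8 A2 EF 85.
Read back as little-endian, the first byte is least significant, giving 0x85EFA2E80D8B537B.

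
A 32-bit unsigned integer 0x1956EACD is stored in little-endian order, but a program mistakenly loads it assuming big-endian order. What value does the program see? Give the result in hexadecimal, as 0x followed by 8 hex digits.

Stored little-endian, the bytes at ascending addresses are CD EA 56 19.
Read back as big-endian, the last byte is least significant, giving 0xCDEA5619.

0xCDEA5619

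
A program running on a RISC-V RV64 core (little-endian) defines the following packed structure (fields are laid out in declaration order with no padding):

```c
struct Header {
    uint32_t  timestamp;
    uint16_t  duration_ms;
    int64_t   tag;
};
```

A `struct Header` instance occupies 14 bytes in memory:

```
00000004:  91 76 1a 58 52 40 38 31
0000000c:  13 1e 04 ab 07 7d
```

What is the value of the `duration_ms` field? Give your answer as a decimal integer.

`duration_ms` follows `timestamp` (4 bytes), so it starts at byte offset 4 and occupies 2 bytes.
Bytes at offsets 4..5: 52 40.
Little-endian: lowest address holds the least-significant byte.
Reassemble most-significant byte first: 40 52 → 0x4052.
0x4052 = 16466.

16466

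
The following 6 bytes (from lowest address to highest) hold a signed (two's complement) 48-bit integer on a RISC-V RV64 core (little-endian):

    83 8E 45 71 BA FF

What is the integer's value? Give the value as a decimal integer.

-298747326845

In little-endian order the low byte comes first in memory.
Reassemble most-significant byte first: FF BA 71 45 8E 83 → 0xFFBA71458E83.
Top bit is set, so as a signed 48-bit value this is 0xFFBA71458E83 − 2^48 = -298747326845.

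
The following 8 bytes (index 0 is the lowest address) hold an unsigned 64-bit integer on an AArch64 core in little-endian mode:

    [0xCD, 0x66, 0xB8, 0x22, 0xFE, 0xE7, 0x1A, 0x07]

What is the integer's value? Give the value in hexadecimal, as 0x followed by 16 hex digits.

0x071AE7FE22B866CD

In little-endian order the low byte comes first in memory.
Reassemble most-significant byte first: 07 1A E7 FE 22 B8 66 CD → 0x071AE7FE22B866CD.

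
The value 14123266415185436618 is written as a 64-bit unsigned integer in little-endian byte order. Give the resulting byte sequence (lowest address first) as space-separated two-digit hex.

CA 1F 55 F1 F9 EB FF C3

14123266415185436618 in hexadecimal, padded to 64 bits, is 0xC3FFEBF9F1551FCA.
Split into bytes (most-significant first): C3 FF EB F9 F1 55 1F CA.
Little-endian stores the least-significant byte at the lowest address.
So at ascending addresses the bytes are CA 1F 55 F1 F9 EB FF C3.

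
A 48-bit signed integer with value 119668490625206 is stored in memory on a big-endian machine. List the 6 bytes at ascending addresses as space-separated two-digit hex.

6C D6 7D DF E0 B6

119668490625206 in hexadecimal, padded to 48 bits, is 0x6CD67DDFE0B6.
Split into bytes (most-significant first): 6C D6 7D DF E0 B6.
Big-endian: lowest address holds the most-significant byte.
So the memory order matches the most-significant-first order: 6C D6 7D DF E0 B6.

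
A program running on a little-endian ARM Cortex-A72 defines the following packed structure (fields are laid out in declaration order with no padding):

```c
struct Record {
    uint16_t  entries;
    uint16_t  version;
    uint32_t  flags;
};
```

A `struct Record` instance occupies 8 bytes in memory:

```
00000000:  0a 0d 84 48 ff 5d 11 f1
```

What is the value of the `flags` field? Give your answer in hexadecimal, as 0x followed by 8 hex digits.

0xF1115DFF

`flags` follows `entries` (2 B), `version` (2 B), so it starts at offset 2 + 2 = 4 and occupies 4 bytes.
Bytes at offsets 4..7: FF 5D 11 F1.
In little-endian order the low byte comes first in memory.
Reassemble most-significant byte first: F1 11 5D FF → 0xF1115DFF.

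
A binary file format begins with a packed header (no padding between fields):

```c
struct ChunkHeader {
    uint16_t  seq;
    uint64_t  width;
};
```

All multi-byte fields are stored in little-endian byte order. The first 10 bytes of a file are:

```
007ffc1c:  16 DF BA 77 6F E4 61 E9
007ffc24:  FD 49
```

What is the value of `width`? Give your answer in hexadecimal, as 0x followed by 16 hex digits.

`width` follows `seq` (2 bytes), so it starts at byte offset 2 and occupies 8 bytes.
Bytes at offsets 2..9: BA 77 6F E4 61 E9 FD 49.
Little-endian: lowest address holds the least-significant byte.
Reassemble most-significant byte first: 49 FD E9 61 E4 6F 77 BA → 0x49FDE961E46F77BA.

0x49FDE961E46F77BA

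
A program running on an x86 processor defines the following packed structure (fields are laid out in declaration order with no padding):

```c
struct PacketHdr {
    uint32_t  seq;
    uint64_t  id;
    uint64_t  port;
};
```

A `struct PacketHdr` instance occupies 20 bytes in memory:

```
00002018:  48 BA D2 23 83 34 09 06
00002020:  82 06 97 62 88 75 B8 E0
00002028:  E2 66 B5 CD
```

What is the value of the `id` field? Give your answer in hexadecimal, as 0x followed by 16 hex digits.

`id` follows `seq` (4 bytes), so it starts at byte offset 4 and occupies 8 bytes.
Bytes at offsets 4..11: 83 34 09 06 82 06 97 62.
Little-endian stores the least-significant byte at the lowest address.
Reassemble most-significant byte first: 62 97 06 82 06 09 34 83 → 0x6297068206093483.

0x6297068206093483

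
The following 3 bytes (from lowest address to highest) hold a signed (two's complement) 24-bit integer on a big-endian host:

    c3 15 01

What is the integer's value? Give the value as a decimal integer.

-3992319

In big-endian order the high byte comes first in memory.
The bytes are already most-significant first: 0xC31501.
Top bit is set, so as a signed 24-bit value this is 0xC31501 − 2^24 = -3992319.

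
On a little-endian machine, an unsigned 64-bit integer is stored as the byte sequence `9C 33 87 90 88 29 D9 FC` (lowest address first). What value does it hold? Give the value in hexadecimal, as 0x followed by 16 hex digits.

Little-endian: lowest address holds the least-significant byte.
Reassemble most-significant byte first: FC D9 29 88 90 87 33 9C → 0xFCD929889087339C.

0xFCD929889087339C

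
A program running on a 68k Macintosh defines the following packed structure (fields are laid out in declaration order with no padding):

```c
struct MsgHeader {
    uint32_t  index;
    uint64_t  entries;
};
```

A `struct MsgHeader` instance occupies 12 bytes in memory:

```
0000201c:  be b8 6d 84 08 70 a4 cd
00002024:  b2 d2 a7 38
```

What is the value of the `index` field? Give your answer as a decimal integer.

`index` is the first field, at byte offset 0, occupying 4 bytes.
Bytes at offsets 0..3: BE B8 6D 84.
Big-endian: lowest address holds the most-significant byte.
The bytes are already most-significant first: 0xBEB86D84.
0xBEB86D84 = 3199757700.

3199757700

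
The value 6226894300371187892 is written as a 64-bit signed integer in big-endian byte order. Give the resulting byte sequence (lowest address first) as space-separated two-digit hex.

56 6A 5F 5F EB 87 78 B4

6226894300371187892 in hexadecimal, padded to 64 bits, is 0x566A5F5FEB8778B4.
Split into bytes (most-significant first): 56 6A 5F 5F EB 87 78 B4.
Big-endian: lowest address holds the most-significant byte.
So the memory order matches the most-significant-first order: 56 6A 5F 5F EB 87 78 B4.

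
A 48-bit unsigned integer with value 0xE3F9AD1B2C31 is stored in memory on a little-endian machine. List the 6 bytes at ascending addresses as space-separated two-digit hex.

Split into bytes (most-significant first): E3 F9 AD 1B 2C 31.
Little-endian: lowest address holds the least-significant byte.
So at ascending addresses the bytes are 31 2C 1B AD F9 E3.

31 2C 1B AD F9 E3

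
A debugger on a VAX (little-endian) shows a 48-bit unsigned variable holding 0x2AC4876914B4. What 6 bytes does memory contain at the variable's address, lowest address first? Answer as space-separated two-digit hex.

B4 14 69 87 C4 2A

Split into bytes (most-significant first): 2A C4 87 69 14 B4.
Little-endian: lowest address holds the least-significant byte.
So at ascending addresses the bytes are B4 14 69 87 C4 2A.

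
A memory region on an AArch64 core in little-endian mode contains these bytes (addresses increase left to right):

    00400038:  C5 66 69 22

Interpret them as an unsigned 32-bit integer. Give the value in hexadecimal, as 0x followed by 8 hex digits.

Little-endian stores the least-significant byte at the lowest address.
Reassemble most-significant byte first: 22 69 66 C5 → 0x226966C5.

0x226966C5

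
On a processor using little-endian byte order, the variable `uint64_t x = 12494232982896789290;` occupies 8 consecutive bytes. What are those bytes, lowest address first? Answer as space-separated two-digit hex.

2A 47 88 5E B3 6E 64 AD

12494232982896789290 in hexadecimal, padded to 64 bits, is 0xAD646EB35E88472A.
Split into bytes (most-significant first): AD 64 6E B3 5E 88 47 2A.
Little-endian: lowest address holds the least-significant byte.
So at ascending addresses the bytes are 2A 47 88 5E B3 6E 64 AD.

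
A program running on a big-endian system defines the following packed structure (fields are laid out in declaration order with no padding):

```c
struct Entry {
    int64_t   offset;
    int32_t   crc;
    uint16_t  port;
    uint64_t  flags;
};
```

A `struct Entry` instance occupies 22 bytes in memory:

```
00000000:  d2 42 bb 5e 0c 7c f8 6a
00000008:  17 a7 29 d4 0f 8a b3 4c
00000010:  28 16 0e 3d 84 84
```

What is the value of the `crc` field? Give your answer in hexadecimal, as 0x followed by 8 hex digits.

0x17A729D4

`crc` follows `offset` (8 bytes), so it starts at byte offset 8 and occupies 4 bytes.
Bytes at offsets 8..11: 17 A7 29 D4.
In big-endian order the high byte comes first in memory.
The bytes are already most-significant first: 0x17A729D4.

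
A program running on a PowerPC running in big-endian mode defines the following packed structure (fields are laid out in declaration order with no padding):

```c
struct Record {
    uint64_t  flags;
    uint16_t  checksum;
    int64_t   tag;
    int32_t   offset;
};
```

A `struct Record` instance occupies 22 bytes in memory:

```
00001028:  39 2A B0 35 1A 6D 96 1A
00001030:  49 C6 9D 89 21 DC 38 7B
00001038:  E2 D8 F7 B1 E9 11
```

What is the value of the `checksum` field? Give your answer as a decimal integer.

18886

`checksum` follows `flags` (8 bytes), so it starts at byte offset 8 and occupies 2 bytes.
Bytes at offsets 8..9: 49 C6.
Big-endian stores the most-significant byte at the lowest address.
The bytes are already most-significant first: 0x49C6.
0x49C6 = 18886.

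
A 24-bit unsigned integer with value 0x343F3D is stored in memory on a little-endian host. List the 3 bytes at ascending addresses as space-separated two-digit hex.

3D 3F 34

Split into bytes (most-significant first): 34 3F 3D.
In little-endian order the low byte comes first in memory.
So at ascending addresses the bytes are 3D 3F 34.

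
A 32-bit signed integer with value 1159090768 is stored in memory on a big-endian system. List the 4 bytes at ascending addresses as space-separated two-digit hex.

1159090768 in hexadecimal, padded to 32 bits, is 0x45165250.
Split into bytes (most-significant first): 45 16 52 50.
In big-endian order the high byte comes first in memory.
So the memory order matches the most-significant-first order: 45 16 52 50.

45 16 52 50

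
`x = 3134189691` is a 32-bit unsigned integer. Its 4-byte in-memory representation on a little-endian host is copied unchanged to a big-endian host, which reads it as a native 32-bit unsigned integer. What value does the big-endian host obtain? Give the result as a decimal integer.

3134189691 in 32-bit hexadecimal is 0xBACFF07B.
Stored little-endian, the bytes at ascending addresses are 7B F0 CF BA.
Read back as big-endian, the last byte is least significant, giving 0x7BF0CFBA.
0x7BF0CFBA = 2079379386.

2079379386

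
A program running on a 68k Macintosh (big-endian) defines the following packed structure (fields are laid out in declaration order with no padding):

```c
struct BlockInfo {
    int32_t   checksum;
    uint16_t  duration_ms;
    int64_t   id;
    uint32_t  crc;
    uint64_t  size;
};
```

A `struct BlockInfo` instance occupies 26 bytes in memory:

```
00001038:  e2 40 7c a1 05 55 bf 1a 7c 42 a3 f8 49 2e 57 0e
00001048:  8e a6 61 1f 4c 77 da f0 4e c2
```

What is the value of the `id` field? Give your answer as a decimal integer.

-4676288637410195154

`id` follows `checksum` (4 B), `duration_ms` (2 B), so it starts at offset 4 + 2 = 6 and occupies 8 bytes.
Bytes at offsets 6..13: BF 1A 7C 42 A3 F8 49 2E.
Big-endian stores the most-significant byte at the lowest address.
The bytes are already most-significant first: 0xBF1A7C42A3F8492E.
Top bit is set, so as a signed 64-bit value this is 0xBF1A7C42A3F8492E − 2^64 = -4676288637410195154.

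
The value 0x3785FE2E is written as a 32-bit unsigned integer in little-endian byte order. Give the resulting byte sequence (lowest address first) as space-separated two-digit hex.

2E FE 85 37

Split into bytes (most-significant first): 37 85 FE 2E.
Little-endian stores the least-significant byte at the lowest address.
So at ascending addresses the bytes are 2E FE 85 37.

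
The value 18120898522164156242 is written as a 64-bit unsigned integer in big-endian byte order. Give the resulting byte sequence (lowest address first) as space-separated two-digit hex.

18120898522164156242 in hexadecimal, padded to 64 bits, is 0xFB7A5D32807ED752.
Split into bytes (most-significant first): FB 7A 5D 32 80 7E D7 52.
In big-endian order the high byte comes first in memory.
So the memory order matches the most-significant-first order: FB 7A 5D 32 80 7E D7 52.

FB 7A 5D 32 80 7E D7 52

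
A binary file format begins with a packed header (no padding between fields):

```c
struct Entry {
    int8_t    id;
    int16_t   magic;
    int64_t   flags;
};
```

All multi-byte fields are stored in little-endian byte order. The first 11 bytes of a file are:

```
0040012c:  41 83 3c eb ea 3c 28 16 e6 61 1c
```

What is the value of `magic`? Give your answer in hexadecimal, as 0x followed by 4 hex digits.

`magic` follows `id` (1 byte), so it starts at byte offset 1 and occupies 2 bytes.
Bytes at offsets 1..2: 83 3C.
Little-endian stores the least-significant byte at the lowest address.
Reassemble most-significant byte first: 3C 83 → 0x3C83.

0x3C83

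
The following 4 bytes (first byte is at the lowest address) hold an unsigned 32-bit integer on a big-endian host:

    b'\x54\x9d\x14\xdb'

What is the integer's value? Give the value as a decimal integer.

In big-endian order the high byte comes first in memory.
The bytes are already most-significant first: 0x549D14DB.
0x549D14DB = 1419580635.

1419580635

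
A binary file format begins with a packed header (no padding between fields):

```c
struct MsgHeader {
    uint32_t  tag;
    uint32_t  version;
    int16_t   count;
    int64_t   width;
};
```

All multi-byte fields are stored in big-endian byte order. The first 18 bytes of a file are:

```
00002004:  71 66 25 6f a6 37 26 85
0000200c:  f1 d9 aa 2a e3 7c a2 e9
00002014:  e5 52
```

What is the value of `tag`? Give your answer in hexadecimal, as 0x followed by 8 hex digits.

0x7166256F

`tag` is the first field, at byte offset 0, occupying 4 bytes.
Bytes at offsets 0..3: 71 66 25 6F.
Big-endian stores the most-significant byte at the lowest address.
The bytes are already most-significant first: 0x7166256F.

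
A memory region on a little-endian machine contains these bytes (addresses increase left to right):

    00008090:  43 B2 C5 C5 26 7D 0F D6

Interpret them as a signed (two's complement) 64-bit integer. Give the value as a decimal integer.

Little-endian stores the least-significant byte at the lowest address.
Reassemble most-significant byte first: D6 0F 7D 26 C5 C5 B2 43 → 0xD60F7D26C5C5B243.
Top bit is set, so as a signed 64-bit value this is 0xD60F7D26C5C5B243 − 2^64 = -3022059219462016445.

-3022059219462016445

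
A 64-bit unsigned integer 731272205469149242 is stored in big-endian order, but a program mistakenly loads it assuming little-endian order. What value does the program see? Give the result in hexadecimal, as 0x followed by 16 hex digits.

731272205469149242 in 64-bit hexadecimal is 0x0A260032491AE83A.
Stored big-endian, the bytes at ascending addresses are 0A 26 00 32 49 1A E8 3A.
Read back as little-endian, the first byte is least significant, giving 0x3AE81A493200260A.

0x3AE81A493200260A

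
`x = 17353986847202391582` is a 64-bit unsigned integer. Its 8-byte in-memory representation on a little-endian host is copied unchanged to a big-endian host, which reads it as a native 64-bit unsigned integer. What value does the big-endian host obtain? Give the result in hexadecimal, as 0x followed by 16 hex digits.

17353986847202391582 in 64-bit hexadecimal is 0xF0D5BF17984CB61E.
Stored little-endian, the bytes at ascending addresses are 1E B6 4C 98 17 BF D5 F0.
Read back as big-endian, the last byte is least significant, giving 0x1EB64C9817BFD5F0.

0x1EB64C9817BFD5F0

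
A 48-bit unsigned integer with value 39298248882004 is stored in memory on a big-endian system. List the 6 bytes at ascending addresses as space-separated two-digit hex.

39298248882004 in hexadecimal, padded to 48 bits, is 0x23BDD62A3754.
Split into bytes (most-significant first): 23 BD D6 2A 37 54.
Big-endian: lowest address holds the most-significant byte.
So the memory order matches the most-significant-first order: 23 BD D6 2A 37 54.

23 BD D6 2A 37 54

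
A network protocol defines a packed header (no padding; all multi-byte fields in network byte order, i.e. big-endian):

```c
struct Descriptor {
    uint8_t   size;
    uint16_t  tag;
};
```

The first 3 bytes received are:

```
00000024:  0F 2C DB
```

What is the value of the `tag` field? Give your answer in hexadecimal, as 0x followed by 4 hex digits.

`tag` follows `size` (1 byte), so it starts at byte offset 1 and occupies 2 bytes.
Bytes at offsets 1..2: 2C DB.
Big-endian stores the most-significant byte at the lowest address.
The bytes are already most-significant first: 0x2CDB.

0x2CDB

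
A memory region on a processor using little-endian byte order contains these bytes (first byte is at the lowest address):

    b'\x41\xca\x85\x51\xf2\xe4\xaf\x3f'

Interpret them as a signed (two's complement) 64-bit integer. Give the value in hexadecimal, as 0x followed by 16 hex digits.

Little-endian stores the least-significant byte at the lowest address.
Reassemble most-significant byte first: 3F AF E4 F2 51 85 CA 41 → 0x3FAFE4F25185CA41.

0x3FAFE4F25185CA41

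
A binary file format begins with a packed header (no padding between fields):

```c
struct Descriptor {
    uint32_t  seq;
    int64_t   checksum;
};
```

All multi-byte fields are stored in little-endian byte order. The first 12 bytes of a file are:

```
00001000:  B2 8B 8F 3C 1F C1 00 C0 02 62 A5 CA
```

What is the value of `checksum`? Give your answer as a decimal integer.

-3844558942940118753

`checksum` follows `seq` (4 bytes), so it starts at byte offset 4 and occupies 8 bytes.
Bytes at offsets 4..11: 1F C1 00 C0 02 62 A5 CA.
In little-endian order the low byte comes first in memory.
Reassemble most-significant byte first: CA A5 62 02 C0 00 C1 1F → 0xCAA56202C000C11F.
Top bit is set, so as a signed 64-bit value this is 0xCAA56202C000C11F − 2^64 = -3844558942940118753.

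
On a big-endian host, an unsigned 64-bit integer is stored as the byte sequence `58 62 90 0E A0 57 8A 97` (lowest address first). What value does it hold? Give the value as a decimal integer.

Big-endian: lowest address holds the most-significant byte.
The bytes are already most-significant first: 0x5862900EA0578A97.
0x5862900EA0578A97 = 6368811215549336215.

6368811215549336215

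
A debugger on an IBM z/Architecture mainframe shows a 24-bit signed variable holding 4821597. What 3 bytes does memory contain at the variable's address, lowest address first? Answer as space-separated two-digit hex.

49 92 5D

4821597 in hexadecimal, padded to 24 bits, is 0x49925D.
Split into bytes (most-significant first): 49 92 5D.
Big-endian: lowest address holds the most-significant byte.
So the memory order matches the most-significant-first order: 49 92 5D.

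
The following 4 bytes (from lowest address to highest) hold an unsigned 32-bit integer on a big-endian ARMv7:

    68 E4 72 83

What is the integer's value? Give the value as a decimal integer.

Big-endian stores the most-significant byte at the lowest address.
The bytes are already most-significant first: 0x68E47283.
0x68E47283 = 1759801987.

1759801987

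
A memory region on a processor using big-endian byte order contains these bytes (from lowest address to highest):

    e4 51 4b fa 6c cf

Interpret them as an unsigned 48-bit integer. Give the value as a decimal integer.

In big-endian order the high byte comes first in memory.
The bytes are already most-significant first: 0xE4514BFA6CCF.
0xE4514BFA6CCF = 251037818186959.

251037818186959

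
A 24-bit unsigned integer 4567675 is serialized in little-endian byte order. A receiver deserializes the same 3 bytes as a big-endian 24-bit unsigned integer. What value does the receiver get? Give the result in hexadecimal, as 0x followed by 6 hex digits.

4567675 in 24-bit hexadecimal is 0x45B27B.
Stored little-endian, the bytes at ascending addresses are 7B B2 45.
Read back as big-endian, the last byte is least significant, giving 0x7BB245.

0x7BB245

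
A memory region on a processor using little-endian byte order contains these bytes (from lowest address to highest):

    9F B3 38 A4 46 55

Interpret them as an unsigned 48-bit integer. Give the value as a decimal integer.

93761891251103

Little-endian stores the least-significant byte at the lowest address.
Reassemble most-significant byte first: 55 46 A4 38 B3 9F → 0x5546A438B39F.
0x5546A438B39F = 93761891251103.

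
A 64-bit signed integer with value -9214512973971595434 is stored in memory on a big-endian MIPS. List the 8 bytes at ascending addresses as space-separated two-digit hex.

Two's complement of -9214512973971595434 in 64 bits: 9214512973971595434 = 0x7FE086BAAFCE20AA; invert → 0x801F79455031DF55; add 1 → 0x801F79455031DF56.
Split into bytes (most-significant first): 80 1F 79 45 50 31 DF 56.
In big-endian order the high byte comes first in memory.
So the memory order matches the most-significant-first order: 80 1F 79 45 50 31 DF 56.

80 1F 79 45 50 31 DF 56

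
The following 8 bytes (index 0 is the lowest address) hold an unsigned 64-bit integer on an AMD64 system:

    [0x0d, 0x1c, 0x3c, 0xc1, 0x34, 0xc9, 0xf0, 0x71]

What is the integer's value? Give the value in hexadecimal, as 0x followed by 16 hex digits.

0x71F0C934C13C1C0D

Little-endian stores the least-significant byte at the lowest address.
Reassemble most-significant byte first: 71 F0 C9 34 C1 3C 1C 0D → 0x71F0C934C13C1C0D.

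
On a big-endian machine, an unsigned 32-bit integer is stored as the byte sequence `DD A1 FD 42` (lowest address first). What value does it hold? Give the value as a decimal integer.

3718380866

Big-endian stores the most-significant byte at the lowest address.
The bytes are already most-significant first: 0xDDA1FD42.
0xDDA1FD42 = 3718380866.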